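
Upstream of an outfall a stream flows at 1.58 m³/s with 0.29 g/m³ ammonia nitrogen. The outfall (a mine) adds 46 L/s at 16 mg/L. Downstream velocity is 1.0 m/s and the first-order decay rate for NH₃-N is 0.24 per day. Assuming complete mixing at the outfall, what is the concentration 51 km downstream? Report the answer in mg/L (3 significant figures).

0.637 mg/L

46 L/s = 0.046 m³/s.
After complete mixing, C₀ = (0.046·16 + 1.58·0.29) / 1.626 = 0.7344 mg/L.
Travel time t = 5.1e+04 m / 1.0 m/s = 5.1e+04 s = 0.5903 d.
C = 0.7344·exp(−0.24·0.5903) = 0.7344·0.8679 = 0.6374 mg/L.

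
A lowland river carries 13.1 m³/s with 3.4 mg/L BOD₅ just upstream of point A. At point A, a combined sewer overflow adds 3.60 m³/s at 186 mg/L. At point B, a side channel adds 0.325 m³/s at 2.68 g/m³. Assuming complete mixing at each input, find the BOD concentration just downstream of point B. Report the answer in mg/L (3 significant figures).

42.0 mg/L

After input A: C = (13.1·3.4 + 3.6·186) / 16.7 = 42.76 mg/L.
After input B: C = (16.7·42.76 + 0.325·2.68) / 17.02 = 42 mg/L.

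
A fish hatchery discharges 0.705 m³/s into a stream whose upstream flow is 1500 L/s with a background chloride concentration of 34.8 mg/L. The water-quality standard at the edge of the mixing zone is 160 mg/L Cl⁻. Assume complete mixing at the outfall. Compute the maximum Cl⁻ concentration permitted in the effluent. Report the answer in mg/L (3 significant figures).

426 mg/L

1500 L/s = 1.5 m³/s.
Mass balance: 160·2.205 = 0.705·Cₑ + 1.5·34.8.
Cₑ = (352.8 − 52.2) / 0.705 = 426.4 mg/L.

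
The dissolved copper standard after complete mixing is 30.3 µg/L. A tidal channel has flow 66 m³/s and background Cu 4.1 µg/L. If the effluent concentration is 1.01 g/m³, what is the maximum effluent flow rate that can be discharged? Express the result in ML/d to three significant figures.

152 ML/d

4.1 µg/L = 0.0041 mg/L.
30.3 µg/L = 0.0303 mg/L.
Mass balance at complete mixing: C_std·(Q_w + Q_r) = Q_w·C_e + Q_r·C_b.
Rearranging, Q_w = Q_r·(C_std − C_b)/(C_e − C_std) = 66·(0.0303 − 0.0041) / (1.01 − 0.0303) = 1.765 m³/s.
= 152.5 ML/d.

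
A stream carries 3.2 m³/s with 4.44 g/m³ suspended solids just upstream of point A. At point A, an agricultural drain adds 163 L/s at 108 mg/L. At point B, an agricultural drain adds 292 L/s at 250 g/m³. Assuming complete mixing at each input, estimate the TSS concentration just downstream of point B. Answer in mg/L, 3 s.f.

163 L/s = 0.163 m³/s.
After input A: C = (3.2·4.44 + 0.163·108) / 3.363 = 9.459 mg/L.
292 L/s = 0.292 m³/s.
After input B: C = (3.363·9.459 + 0.292·250) / 3.655 = 28.68 mg/L.

28.7 mg/L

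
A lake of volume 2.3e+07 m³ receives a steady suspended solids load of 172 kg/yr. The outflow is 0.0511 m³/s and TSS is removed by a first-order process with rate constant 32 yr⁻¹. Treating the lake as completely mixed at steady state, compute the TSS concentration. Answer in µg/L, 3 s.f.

Outflow Q = 0.0511 m³/s × 3.156e+07 s/yr = 1.613e+06 m³/yr.
Steady-state CSTR mass balance: W = Q·C + k·V·C, so C = W/(Q + kV).
Q + kV = 1.613e+06 + 32·2.3e+07 = 7.376e+08 m³/yr.
C = 172/7.376e+08 = 2.332e-07 kg/m³ = 0.0002332 mg/L = 0.2332 µg/L.

0.233 µg/L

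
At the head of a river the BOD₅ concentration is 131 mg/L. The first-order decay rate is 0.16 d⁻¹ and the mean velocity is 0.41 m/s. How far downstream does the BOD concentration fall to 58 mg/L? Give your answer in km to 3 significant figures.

180 km

From C = C₀·e^(−kt), t = ln(C₀/C)/k = ln(131/58)/0.16 = 0.8148/0.16 = 5.092 d.
Distance = v·t = 0.41 m/s × 4.4e+05 s = 1.804e+05 m = 180.4 km.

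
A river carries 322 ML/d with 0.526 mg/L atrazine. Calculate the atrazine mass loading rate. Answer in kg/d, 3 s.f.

322 ML/d = 3.727 m³/s.
Mass flux = Q·C = 3.727 m³/s × 0.526 g/m³ = 1.96 g/s.
= 1.96 g/s × 86.4 = 169.4 kg/d.

169 kg/d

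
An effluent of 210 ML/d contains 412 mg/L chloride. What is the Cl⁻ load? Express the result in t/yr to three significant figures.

210 ML/d = 2.431 m³/s.
Mass flux = Q·C = 2.431 m³/s × 412 g/m³ = 1001 g/s.
= 1001 g/s × 31.56 = 3.16e+04 t/yr.

31600 t/yr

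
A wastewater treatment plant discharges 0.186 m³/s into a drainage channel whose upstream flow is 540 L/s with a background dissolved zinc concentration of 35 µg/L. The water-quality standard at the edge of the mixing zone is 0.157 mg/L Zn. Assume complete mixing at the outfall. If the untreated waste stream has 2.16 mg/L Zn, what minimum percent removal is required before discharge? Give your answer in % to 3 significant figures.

76.3 %

540 L/s = 0.54 m³/s.
35 µg/L = 0.035 mg/L.
Mass balance: 0.157·0.726 = 0.186·Cₑ + 0.54·0.035.
Cₑ = (0.114 − 0.0189) / 0.186 = 0.5112 mg/L.
Required removal = 1 − 0.5112/2.16 = 76.33 %.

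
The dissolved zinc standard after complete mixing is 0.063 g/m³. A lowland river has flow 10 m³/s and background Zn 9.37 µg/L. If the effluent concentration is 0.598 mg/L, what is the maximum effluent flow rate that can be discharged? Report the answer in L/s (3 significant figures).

1000 L/s

9.37 µg/L = 0.00937 mg/L.
Mass balance at complete mixing: C_std·(Q_w + Q_r) = Q_w·C_e + Q_r·C_b.
Rearranging, Q_w = Q_r·(C_std − C_b)/(C_e − C_std) = 10·(0.063 − 0.00937) / (0.598 − 0.063) = 1.002 m³/s.
= 1002 L/s.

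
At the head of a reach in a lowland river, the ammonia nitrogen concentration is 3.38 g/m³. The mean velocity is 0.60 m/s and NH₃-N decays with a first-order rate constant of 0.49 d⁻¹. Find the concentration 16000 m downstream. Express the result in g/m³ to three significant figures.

Travel time t = 16000 m / 0.60 m/s = 1.6e+04/0.60 = 2.667e+04 s = 0.3086 d.
First-order decay: C = 3.38·exp(−0.49·0.3086) = 3.38·0.8596 = 2.906 g/m³.

2.91 g/m³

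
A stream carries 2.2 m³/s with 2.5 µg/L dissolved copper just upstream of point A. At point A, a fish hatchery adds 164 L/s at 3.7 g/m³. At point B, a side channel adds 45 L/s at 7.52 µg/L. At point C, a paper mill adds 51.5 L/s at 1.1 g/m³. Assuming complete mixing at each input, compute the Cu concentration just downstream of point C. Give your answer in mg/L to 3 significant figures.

0.272 mg/L

2.5 µg/L = 0.0025 mg/L.
164 L/s = 0.164 m³/s.
After input A: C = (2.2·0.0025 + 0.164·3.7) / 2.364 = 0.259 mg/L.
45 L/s = 0.045 m³/s.
7.52 µg/L = 0.00752 mg/L.
After input B: C = (2.364·0.259 + 0.045·0.00752) / 2.409 = 0.2543 mg/L.
51.5 L/s = 0.0515 m³/s.
After input C: C = (2.409·0.2543 + 0.0515·1.1) / 2.461 = 0.272 mg/L.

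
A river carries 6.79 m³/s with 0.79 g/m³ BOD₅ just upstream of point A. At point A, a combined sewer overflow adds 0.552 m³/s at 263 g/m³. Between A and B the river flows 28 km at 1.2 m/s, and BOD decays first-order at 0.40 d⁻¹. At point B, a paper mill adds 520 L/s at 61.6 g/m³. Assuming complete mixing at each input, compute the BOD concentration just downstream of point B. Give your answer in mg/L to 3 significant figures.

21.3 mg/L

After input A: C = (6.79·0.79 + 0.552·263) / 7.342 = 20.5 mg/L.
Over the 28 km reach to input B (t = 2.333e+04 s = 0.2701 d), decay gives C = 20.5·exp(−0.40·0.2701) = 18.4 mg/L.
520 L/s = 0.52 m³/s.
After input B: C = (7.342·18.4 + 0.52·61.6) / 7.862 = 21.26 mg/L.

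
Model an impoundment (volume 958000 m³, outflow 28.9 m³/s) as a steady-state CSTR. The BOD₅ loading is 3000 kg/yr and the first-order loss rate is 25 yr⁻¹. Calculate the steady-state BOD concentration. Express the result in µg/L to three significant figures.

Outflow Q = 28.9 m³/s × 3.156e+07 s/yr = 9.12e+08 m³/yr.
Steady-state CSTR mass balance: W = Q·C + k·V·C, so C = W/(Q + kV).
Q + kV = 9.12e+08 + 25·958000 = 9.36e+08 m³/yr.
C = 3000/9.36e+08 = 3.205e-06 kg/m³ = 0.003205 mg/L = 3.205 µg/L.

3.21 µg/L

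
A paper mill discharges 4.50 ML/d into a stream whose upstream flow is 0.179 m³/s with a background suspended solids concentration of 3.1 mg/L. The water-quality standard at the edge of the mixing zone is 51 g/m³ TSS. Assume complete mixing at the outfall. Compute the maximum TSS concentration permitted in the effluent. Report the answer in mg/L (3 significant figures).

216 mg/L

4.50 ML/d = 0.05208 m³/s.
Mass balance: 51·0.2311 = 0.05208·Cₑ + 0.179·3.1.
Cₑ = (11.79 − 0.5549) / 0.05208 = 215.6 mg/L.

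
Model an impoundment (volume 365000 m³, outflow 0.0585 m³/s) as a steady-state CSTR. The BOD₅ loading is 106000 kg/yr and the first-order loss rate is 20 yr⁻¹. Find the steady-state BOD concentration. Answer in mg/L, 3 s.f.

11.6 mg/L

Outflow Q = 0.0585 m³/s × 3.156e+07 s/yr = 1.846e+06 m³/yr.
Steady-state CSTR mass balance: W = Q·C + k·V·C, so C = W/(Q + kV).
Q + kV = 1.846e+06 + 20·365000 = 9.146e+06 m³/yr.
C = 106000/9.146e+06 = 0.01159 kg/m³ = 11.59 mg/L.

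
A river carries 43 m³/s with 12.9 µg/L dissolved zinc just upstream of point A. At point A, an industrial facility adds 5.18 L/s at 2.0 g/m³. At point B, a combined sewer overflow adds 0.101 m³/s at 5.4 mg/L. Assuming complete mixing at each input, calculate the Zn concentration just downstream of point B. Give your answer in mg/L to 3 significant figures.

0.0258 mg/L

12.9 µg/L = 0.0129 mg/L.
5.18 L/s = 0.00518 m³/s.
After input A: C = (43·0.0129 + 0.00518·2) / 43.01 = 0.01314 mg/L.
After input B: C = (43.01·0.01314 + 0.101·5.4) / 43.11 = 0.02576 mg/L.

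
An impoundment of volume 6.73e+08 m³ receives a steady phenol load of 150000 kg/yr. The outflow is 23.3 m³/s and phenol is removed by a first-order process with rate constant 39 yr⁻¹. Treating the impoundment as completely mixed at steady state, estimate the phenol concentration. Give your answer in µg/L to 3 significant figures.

Outflow Q = 23.3 m³/s × 3.156e+07 s/yr = 7.353e+08 m³/yr.
Steady-state CSTR mass balance: W = Q·C + k·V·C, so C = W/(Q + kV).
Q + kV = 7.353e+08 + 39·6.73e+08 = 2.698e+10 m³/yr.
C = 150000/2.698e+10 = 5.559e-06 kg/m³ = 0.005559 mg/L = 5.559 µg/L.

5.56 µg/L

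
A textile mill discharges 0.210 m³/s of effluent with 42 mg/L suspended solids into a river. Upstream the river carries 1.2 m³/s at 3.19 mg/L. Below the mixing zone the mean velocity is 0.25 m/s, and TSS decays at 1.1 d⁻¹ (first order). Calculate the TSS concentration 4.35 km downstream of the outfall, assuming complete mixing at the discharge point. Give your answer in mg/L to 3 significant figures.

After complete mixing, C₀ = (0.21·42 + 1.2·3.19) / 1.41 = 8.97 mg/L.
Travel time t = 4350 m / 0.25 m/s = 1.74e+04 s = 0.2014 d.
C = 8.97·exp(−1.1·0.2014) = 8.97·0.8013 = 7.188 mg/L.

7.19 mg/L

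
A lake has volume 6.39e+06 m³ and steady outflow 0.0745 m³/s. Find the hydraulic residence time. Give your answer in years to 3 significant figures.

Q = 0.0745 m³/s × 3.156e+07 s/yr = 2.351e+06 m³/yr.
Hydraulic residence time τ = V/Q = 6.39e+06/2.351e+06 = 2.718 yr.

2.72 yr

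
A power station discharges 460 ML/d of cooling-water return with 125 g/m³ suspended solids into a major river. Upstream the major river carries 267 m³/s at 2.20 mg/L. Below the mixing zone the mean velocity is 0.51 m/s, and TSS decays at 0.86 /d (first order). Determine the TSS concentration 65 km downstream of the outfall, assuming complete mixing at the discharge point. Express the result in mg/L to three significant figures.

460 ML/d = 5.324 m³/s.
After complete mixing, C₀ = (5.324·125 + 267·2.2) / 272.3 = 4.601 mg/L.
Travel time t = 6.5e+04 m / 0.51 m/s = 1.275e+05 s = 1.475 d.
C = 4.601·exp(−0.86·1.475) = 4.601·0.2812 = 1.294 mg/L.

1.29 mg/L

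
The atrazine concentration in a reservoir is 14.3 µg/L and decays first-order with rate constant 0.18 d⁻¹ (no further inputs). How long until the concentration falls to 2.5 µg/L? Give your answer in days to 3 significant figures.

9.69 d

t = ln(C₀/C)/k = ln(14.3/2.5)/0.18 = 1.744/0.18 = 9.689 d.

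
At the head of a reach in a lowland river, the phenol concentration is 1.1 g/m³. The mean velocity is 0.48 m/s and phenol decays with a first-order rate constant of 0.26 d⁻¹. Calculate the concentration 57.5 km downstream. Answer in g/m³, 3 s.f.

0.767 g/m³

Travel time t = 57.5 km / 0.48 m/s = 5.75e+04/0.48 = 1.198e+05 s = 1.386 d.
First-order decay: C = 1.1·exp(−0.26·1.386) = 1.1·0.6973 = 0.7671 g/m³.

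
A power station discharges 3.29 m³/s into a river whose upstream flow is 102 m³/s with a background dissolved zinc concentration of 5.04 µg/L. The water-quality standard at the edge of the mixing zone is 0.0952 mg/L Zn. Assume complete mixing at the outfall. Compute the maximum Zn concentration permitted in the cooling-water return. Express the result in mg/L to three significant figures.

5.04 µg/L = 0.00504 mg/L.
Mass balance: 0.0952·105.3 = 3.29·Cₑ + 102·0.00504.
Cₑ = (10.02 − 0.5141) / 3.29 = 2.89 mg/L.

2.89 mg/L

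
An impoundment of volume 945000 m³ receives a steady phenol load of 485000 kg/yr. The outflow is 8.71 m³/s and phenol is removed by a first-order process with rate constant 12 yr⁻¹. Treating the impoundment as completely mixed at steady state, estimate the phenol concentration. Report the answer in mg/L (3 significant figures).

1.69 mg/L

Outflow Q = 8.71 m³/s × 3.156e+07 s/yr = 2.749e+08 m³/yr.
Steady-state CSTR mass balance: W = Q·C + k·V·C, so C = W/(Q + kV).
Q + kV = 2.749e+08 + 12·945000 = 2.862e+08 m³/yr.
C = 485000/2.862e+08 = 0.001695 kg/m³ = 1.695 mg/L.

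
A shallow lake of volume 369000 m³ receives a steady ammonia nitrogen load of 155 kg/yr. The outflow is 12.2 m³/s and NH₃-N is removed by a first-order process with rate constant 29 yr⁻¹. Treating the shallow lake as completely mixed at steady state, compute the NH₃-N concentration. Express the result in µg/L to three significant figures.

Outflow Q = 12.2 m³/s × 3.156e+07 s/yr = 3.85e+08 m³/yr.
Steady-state CSTR mass balance: W = Q·C + k·V·C, so C = W/(Q + kV).
Q + kV = 3.85e+08 + 29·369000 = 3.957e+08 m³/yr.
C = 155/3.957e+08 = 3.917e-07 kg/m³ = 0.0003917 mg/L = 0.3917 µg/L.

0.392 µg/L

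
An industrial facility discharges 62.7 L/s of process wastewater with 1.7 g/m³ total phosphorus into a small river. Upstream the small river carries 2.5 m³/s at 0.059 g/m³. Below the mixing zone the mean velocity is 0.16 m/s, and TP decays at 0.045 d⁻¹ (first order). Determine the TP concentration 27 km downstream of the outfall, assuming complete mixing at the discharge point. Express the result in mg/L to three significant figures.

0.0908 mg/L

62.7 L/s = 0.0627 m³/s.
After complete mixing, C₀ = (0.0627·1.7 + 2.5·0.059) / 2.563 = 0.09915 mg/L.
Travel time t = 2.7e+04 m / 0.16 m/s = 1.688e+05 s = 1.953 d.
C = 0.09915·exp(−0.045·1.953) = 0.09915·0.9159 = 0.09081 mg/L.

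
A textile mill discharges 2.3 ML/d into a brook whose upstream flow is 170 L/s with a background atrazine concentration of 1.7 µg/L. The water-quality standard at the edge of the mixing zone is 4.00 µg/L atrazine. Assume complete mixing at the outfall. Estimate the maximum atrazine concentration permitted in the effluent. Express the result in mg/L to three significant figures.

0.0187 mg/L

2.3 ML/d = 0.02662 m³/s.
170 L/s = 0.17 m³/s.
1.7 µg/L = 0.0017 mg/L.
4.00 µg/L = 0.004 mg/L.
Mass balance: 0.004·0.1966 = 0.02662·Cₑ + 0.17·0.0017.
Cₑ = (0.0007865 − 0.000289) / 0.02662 = 0.01869 mg/L.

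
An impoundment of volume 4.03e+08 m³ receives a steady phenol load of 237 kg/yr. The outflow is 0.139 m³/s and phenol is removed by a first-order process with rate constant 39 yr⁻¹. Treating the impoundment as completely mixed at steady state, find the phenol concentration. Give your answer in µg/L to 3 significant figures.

Outflow Q = 0.139 m³/s × 3.156e+07 s/yr = 4.387e+06 m³/yr.
Steady-state CSTR mass balance: W = Q·C + k·V·C, so C = W/(Q + kV).
Q + kV = 4.387e+06 + 39·4.03e+08 = 1.572e+10 m³/yr.
C = 237/1.572e+10 = 1.508e-08 kg/m³ = 1.508e-05 mg/L = 0.01508 µg/L.

0.0151 µg/L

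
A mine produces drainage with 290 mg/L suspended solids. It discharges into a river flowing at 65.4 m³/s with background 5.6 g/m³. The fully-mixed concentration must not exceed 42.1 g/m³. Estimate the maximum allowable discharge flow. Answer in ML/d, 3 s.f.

832 ML/d

Mass balance at complete mixing: C_std·(Q_w + Q_r) = Q_w·C_e + Q_r·C_b.
Rearranging, Q_w = Q_r·(C_std − C_b)/(C_e − C_std) = 65.4·(42.1 − 5.6) / (290 − 42.1) = 9.629 m³/s.
= 832 ML/d.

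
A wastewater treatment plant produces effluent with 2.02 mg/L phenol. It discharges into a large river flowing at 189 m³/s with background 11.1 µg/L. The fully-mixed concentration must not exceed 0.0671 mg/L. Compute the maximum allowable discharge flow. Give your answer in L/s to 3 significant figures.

11.1 µg/L = 0.0111 mg/L.
Mass balance at complete mixing: C_std·(Q_w + Q_r) = Q_w·C_e + Q_r·C_b.
Rearranging, Q_w = Q_r·(C_std − C_b)/(C_e − C_std) = 189·(0.0671 − 0.0111) / (2.02 − 0.0671) = 5.42 m³/s.
= 5420 L/s.

5420 L/s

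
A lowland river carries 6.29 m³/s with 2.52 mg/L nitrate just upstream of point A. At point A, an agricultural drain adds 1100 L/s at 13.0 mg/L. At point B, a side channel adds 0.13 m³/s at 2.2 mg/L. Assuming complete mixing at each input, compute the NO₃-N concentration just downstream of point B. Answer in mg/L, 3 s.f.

4.05 mg/L

1100 L/s = 1.1 m³/s.
After input A: C = (6.29·2.52 + 1.1·13) / 7.39 = 4.08 mg/L.
After input B: C = (7.39·4.08 + 0.13·2.2) / 7.52 = 4.047 mg/L.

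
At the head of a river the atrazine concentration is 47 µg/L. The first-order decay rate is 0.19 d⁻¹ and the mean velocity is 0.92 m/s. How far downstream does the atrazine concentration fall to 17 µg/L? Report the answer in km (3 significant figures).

425 km

From C = C₀·e^(−kt), t = ln(C₀/C)/k = ln(47/17)/0.19 = 1.017/0.19 = 5.352 d.
Distance = v·t = 0.92 m/s × 4.624e+05 s = 4.254e+05 m = 425.4 km.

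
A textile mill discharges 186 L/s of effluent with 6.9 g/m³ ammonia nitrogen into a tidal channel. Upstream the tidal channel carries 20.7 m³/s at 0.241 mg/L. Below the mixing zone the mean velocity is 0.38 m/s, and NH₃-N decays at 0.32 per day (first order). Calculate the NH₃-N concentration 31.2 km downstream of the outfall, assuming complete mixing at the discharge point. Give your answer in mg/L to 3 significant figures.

186 L/s = 0.186 m³/s.
After complete mixing, C₀ = (0.186·6.9 + 20.7·0.241) / 20.89 = 0.3003 mg/L.
Travel time t = 3.12e+04 m / 0.38 m/s = 8.211e+04 s = 0.9503 d.
C = 0.3003·exp(−0.32·0.9503) = 0.3003·0.7378 = 0.2216 mg/L.

0.222 mg/L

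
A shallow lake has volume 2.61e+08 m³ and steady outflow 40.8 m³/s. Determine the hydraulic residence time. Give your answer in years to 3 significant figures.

0.203 yr

Q = 40.8 m³/s × 3.156e+07 s/yr = 1.288e+09 m³/yr.
Hydraulic residence time τ = V/Q = 2.61e+08/1.288e+09 = 0.2027 yr.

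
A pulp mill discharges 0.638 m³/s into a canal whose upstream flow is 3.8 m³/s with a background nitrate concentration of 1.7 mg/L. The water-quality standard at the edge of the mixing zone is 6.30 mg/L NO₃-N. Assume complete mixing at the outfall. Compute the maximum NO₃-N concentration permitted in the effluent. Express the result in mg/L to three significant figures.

Mass balance: 6.3·4.438 = 0.638·Cₑ + 3.8·1.7.
Cₑ = (27.96 − 6.46) / 0.638 = 33.7 mg/L.

33.7 mg/L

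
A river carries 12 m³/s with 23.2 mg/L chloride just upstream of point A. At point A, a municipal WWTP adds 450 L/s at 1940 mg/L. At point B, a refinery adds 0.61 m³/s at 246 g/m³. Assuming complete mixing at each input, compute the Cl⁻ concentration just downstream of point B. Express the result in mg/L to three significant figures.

99.7 mg/L

450 L/s = 0.45 m³/s.
After input A: C = (12·23.2 + 0.45·1940) / 12.45 = 92.48 mg/L.
After input B: C = (12.45·92.48 + 0.61·246) / 13.06 = 99.65 mg/L.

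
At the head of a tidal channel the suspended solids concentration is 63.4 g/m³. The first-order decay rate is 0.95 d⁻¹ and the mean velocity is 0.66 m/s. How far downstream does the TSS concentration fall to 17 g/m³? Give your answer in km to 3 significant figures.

From C = C₀·e^(−kt), t = ln(C₀/C)/k = ln(63.4/17)/0.95 = 1.316/0.95 = 1.386 d.
Distance = v·t = 0.66 m/s × 1.197e+05 s = 7.901e+04 m = 79.01 km.

79.0 km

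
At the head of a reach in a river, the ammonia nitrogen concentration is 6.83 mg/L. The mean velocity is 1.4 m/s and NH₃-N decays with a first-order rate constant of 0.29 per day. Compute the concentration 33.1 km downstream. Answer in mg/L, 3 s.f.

Travel time t = 33.1 km / 1.4 m/s = 3.31e+04/1.4 = 2.364e+04 s = 0.2736 d.
First-order decay: C = 6.83·exp(−0.29·0.2736) = 6.83·0.9237 = 6.309 mg/L.

6.31 mg/L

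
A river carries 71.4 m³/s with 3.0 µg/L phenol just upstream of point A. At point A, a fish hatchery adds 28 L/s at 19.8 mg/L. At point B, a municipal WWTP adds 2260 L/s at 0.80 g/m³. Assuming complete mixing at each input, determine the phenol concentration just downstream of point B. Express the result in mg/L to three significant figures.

0.0350 mg/L

3.0 µg/L = 0.003 mg/L.
28 L/s = 0.028 m³/s.
After input A: C = (71.4·0.003 + 0.028·19.8) / 71.43 = 0.01076 mg/L.
2260 L/s = 2.26 m³/s.
After input B: C = (71.43·0.01076 + 2.26·0.8) / 73.69 = 0.03497 mg/L.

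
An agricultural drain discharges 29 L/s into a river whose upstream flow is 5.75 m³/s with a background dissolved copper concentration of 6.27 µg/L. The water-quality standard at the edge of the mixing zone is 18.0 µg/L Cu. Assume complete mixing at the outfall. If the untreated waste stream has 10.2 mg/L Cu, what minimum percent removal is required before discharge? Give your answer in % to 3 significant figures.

77.0 %

29 L/s = 0.029 m³/s.
6.27 µg/L = 0.00627 mg/L.
18.0 µg/L = 0.018 mg/L.
Mass balance: 0.018·5.779 = 0.029·Cₑ + 5.75·0.00627.
Cₑ = (0.104 − 0.03605) / 0.029 = 2.344 mg/L.
Required removal = 1 − 2.344/10.2 = 77.02 %.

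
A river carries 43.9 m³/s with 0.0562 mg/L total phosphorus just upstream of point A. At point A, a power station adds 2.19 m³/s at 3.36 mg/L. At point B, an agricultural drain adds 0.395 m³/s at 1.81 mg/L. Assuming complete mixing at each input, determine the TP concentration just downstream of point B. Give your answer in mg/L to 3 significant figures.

0.227 mg/L

After input A: C = (43.9·0.0562 + 2.19·3.36) / 46.09 = 0.2132 mg/L.
After input B: C = (46.09·0.2132 + 0.395·1.81) / 46.48 = 0.2268 mg/L.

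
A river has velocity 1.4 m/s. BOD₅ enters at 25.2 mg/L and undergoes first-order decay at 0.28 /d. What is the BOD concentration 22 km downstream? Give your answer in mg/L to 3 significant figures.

23.9 mg/L

Travel time t = 22 km / 1.4 m/s = 2.2e+04/1.4 = 1.571e+04 s = 0.1819 d.
First-order decay: C = 25.2·exp(−0.28·0.1819) = 25.2·0.9503 = 23.95 mg/L.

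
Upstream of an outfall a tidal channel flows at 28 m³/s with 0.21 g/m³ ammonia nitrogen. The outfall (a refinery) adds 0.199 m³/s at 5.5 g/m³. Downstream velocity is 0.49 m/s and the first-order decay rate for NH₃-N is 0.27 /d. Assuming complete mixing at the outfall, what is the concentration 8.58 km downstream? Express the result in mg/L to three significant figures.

0.234 mg/L

After complete mixing, C₀ = (0.199·5.5 + 28·0.21) / 28.2 = 0.2473 mg/L.
Travel time t = 8580 m / 0.49 m/s = 1.751e+04 s = 0.2027 d.
C = 0.2473·exp(−0.27·0.2027) = 0.2473·0.9468 = 0.2342 mg/L.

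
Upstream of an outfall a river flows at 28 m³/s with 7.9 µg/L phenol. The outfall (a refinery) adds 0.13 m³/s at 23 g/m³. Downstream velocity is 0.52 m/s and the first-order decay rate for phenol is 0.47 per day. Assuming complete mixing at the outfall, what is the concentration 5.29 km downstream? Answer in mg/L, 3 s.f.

7.9 µg/L = 0.0079 mg/L.
After complete mixing, C₀ = (0.13·23 + 28·0.0079) / 28.13 = 0.1142 mg/L.
Travel time t = 5290 m / 0.52 m/s = 1.017e+04 s = 0.1177 d.
C = 0.1142·exp(−0.47·0.1177) = 0.1142·0.9462 = 0.108 mg/L.

0.108 mg/L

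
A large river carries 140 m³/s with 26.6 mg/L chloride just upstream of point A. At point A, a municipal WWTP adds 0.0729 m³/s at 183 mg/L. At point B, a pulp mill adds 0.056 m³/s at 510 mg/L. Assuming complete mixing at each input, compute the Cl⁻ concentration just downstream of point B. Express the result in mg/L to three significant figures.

After input A: C = (140·26.6 + 0.0729·183) / 140.1 = 26.68 mg/L.
After input B: C = (140.1·26.68 + 0.056·510) / 140.1 = 26.87 mg/L.

26.9 mg/L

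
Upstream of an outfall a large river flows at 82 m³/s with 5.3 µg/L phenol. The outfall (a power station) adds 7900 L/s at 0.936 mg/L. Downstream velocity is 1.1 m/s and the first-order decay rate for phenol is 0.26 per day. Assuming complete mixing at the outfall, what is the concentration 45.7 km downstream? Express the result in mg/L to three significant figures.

0.0769 mg/L

7900 L/s = 7.9 m³/s.
5.3 µg/L = 0.0053 mg/L.
After complete mixing, C₀ = (7.9·0.936 + 82·0.0053) / 89.9 = 0.08709 mg/L.
Travel time t = 4.57e+04 m / 1.1 m/s = 4.155e+04 s = 0.4809 d.
C = 0.08709·exp(−0.26·0.4809) = 0.08709·0.8825 = 0.07685 mg/L.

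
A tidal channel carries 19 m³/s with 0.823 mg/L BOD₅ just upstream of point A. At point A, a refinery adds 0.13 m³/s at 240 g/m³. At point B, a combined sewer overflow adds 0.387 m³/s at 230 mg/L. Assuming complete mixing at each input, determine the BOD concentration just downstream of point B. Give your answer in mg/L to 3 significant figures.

6.96 mg/L

After input A: C = (19·0.823 + 0.13·240) / 19.13 = 2.448 mg/L.
After input B: C = (19.13·2.448 + 0.387·230) / 19.52 = 6.96 mg/L.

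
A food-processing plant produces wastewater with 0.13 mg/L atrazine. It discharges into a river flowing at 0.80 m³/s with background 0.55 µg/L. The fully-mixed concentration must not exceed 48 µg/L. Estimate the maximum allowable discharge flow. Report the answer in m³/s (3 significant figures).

0.463 m³/s

0.55 µg/L = 0.00055 mg/L.
48 µg/L = 0.048 mg/L.
Mass balance at complete mixing: C_std·(Q_w + Q_r) = Q_w·C_e + Q_r·C_b.
Rearranging, Q_w = Q_r·(C_std − C_b)/(C_e − C_std) = 0.80·(0.048 − 0.00055) / (0.13 − 0.048) = 0.4629 m³/s.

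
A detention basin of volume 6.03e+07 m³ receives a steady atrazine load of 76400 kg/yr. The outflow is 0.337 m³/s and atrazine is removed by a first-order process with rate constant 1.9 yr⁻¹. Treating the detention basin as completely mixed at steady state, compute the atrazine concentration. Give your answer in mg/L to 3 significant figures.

Outflow Q = 0.337 m³/s × 3.156e+07 s/yr = 1.063e+07 m³/yr.
Steady-state CSTR mass balance: W = Q·C + k·V·C, so C = W/(Q + kV).
Q + kV = 1.063e+07 + 1.9·6.03e+07 = 1.252e+08 m³/yr.
C = 76400/1.252e+08 = 0.0006102 kg/m³ = 0.6102 mg/L.

0.610 mg/L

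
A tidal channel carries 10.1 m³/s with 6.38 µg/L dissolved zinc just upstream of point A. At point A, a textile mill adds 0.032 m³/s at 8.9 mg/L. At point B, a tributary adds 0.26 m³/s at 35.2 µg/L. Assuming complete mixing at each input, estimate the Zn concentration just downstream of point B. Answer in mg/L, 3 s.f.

0.0345 mg/L

6.38 µg/L = 0.00638 mg/L.
After input A: C = (10.1·0.00638 + 0.032·8.9) / 10.13 = 0.03447 mg/L.
35.2 µg/L = 0.0352 mg/L.
After input B: C = (10.13·0.03447 + 0.26·0.0352) / 10.39 = 0.03449 mg/L.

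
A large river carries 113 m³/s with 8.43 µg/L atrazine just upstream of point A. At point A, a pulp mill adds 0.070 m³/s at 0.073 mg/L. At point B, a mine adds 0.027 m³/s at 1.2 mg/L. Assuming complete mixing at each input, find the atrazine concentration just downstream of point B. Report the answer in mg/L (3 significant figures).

0.00875 mg/L

8.43 µg/L = 0.00843 mg/L.
After input A: C = (113·0.00843 + 0.07·0.073) / 113.1 = 0.00847 mg/L.
After input B: C = (113.1·0.00847 + 0.027·1.2) / 113.1 = 0.008754 mg/L.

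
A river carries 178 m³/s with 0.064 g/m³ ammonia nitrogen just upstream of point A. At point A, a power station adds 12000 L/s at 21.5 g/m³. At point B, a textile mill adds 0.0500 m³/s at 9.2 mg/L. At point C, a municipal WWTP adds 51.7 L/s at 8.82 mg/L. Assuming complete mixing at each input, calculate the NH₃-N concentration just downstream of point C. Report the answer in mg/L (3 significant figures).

12000 L/s = 12 m³/s.
After input A: C = (178·0.064 + 12·21.5) / 190 = 1.418 mg/L.
After input B: C = (190·1.418 + 0.05·9.2) / 190.1 = 1.42 mg/L.
51.7 L/s = 0.0517 m³/s.
After input C: C = (190.1·1.42 + 0.0517·8.82) / 190.1 = 1.422 mg/L.

1.42 mg/L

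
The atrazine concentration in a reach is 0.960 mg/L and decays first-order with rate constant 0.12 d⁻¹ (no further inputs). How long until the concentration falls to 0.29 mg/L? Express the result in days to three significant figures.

9.98 d

t = ln(C₀/C)/k = ln(0.960/0.29)/0.12 = 1.197/0.12 = 9.975 d.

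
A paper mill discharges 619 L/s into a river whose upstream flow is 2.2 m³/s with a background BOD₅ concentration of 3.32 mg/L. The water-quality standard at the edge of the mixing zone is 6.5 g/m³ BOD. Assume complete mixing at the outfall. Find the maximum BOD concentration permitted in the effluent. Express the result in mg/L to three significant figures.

17.8 mg/L

619 L/s = 0.619 m³/s.
Mass balance: 6.5·2.819 = 0.619·Cₑ + 2.2·3.32.
Cₑ = (18.32 − 7.304) / 0.619 = 17.8 mg/L.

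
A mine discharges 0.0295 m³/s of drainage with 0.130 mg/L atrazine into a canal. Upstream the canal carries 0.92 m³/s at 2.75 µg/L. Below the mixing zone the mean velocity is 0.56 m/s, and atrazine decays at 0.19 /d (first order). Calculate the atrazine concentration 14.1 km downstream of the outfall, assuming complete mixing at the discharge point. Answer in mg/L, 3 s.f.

0.00634 mg/L

2.75 µg/L = 0.00275 mg/L.
After complete mixing, C₀ = (0.0295·0.13 + 0.92·0.00275) / 0.9495 = 0.006704 mg/L.
Travel time t = 1.41e+04 m / 0.56 m/s = 2.518e+04 s = 0.2914 d.
C = 0.006704·exp(−0.19·0.2914) = 0.006704·0.9461 = 0.006342 mg/L.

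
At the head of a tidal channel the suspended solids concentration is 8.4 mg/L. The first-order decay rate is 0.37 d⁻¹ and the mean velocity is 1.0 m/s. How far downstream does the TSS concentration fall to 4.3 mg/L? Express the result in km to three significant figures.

From C = C₀·e^(−kt), t = ln(C₀/C)/k = ln(8.4/4.3)/0.37 = 0.6696/0.37 = 1.81 d.
Distance = v·t = 1.0 m/s × 1.564e+05 s = 1.564e+05 m = 156.4 km.

156 km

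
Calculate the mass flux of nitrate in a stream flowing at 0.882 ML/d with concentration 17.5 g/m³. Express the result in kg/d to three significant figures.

15.4 kg/d

0.882 ML/d = 0.01021 m³/s.
Mass flux = Q·C = 0.01021 m³/s × 17.5 g/m³ = 0.1786 g/s.
= 0.1786 g/s × 86.4 = 15.44 kg/d.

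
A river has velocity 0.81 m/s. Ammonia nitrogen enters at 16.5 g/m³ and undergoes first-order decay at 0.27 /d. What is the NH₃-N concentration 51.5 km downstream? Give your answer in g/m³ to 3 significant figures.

Travel time t = 51.5 km / 0.81 m/s = 5.15e+04/0.81 = 6.358e+04 s = 0.7359 d.
First-order decay: C = 16.5·exp(−0.27·0.7359) = 16.5·0.8198 = 13.53 g/m³.

13.5 g/m³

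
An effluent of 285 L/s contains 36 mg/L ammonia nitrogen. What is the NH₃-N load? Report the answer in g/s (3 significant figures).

10.3 g/s

285 L/s = 0.285 m³/s.
Mass flux = Q·C = 0.285 m³/s × 36 g/m³ = 10.26 g/s.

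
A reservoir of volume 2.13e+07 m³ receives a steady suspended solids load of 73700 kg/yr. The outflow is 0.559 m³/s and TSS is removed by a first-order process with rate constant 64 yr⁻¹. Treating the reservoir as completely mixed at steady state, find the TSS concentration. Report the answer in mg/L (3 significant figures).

0.0534 mg/L

Outflow Q = 0.559 m³/s × 3.156e+07 s/yr = 1.764e+07 m³/yr.
Steady-state CSTR mass balance: W = Q·C + k·V·C, so C = W/(Q + kV).
Q + kV = 1.764e+07 + 64·2.13e+07 = 1.381e+09 m³/yr.
C = 73700/1.381e+09 = 5.337e-05 kg/m³ = 0.05337 mg/L.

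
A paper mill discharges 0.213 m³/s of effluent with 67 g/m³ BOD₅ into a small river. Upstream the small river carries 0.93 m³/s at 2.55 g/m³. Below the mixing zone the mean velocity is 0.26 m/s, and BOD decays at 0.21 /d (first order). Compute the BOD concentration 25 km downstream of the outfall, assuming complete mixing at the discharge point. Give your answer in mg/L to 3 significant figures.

After complete mixing, C₀ = (0.213·67 + 0.93·2.55) / 1.143 = 14.56 mg/L.
Travel time t = 2.5e+04 m / 0.26 m/s = 9.615e+04 s = 1.113 d.
C = 14.56·exp(−0.21·1.113) = 14.56·0.7916 = 11.53 mg/L.

11.5 mg/L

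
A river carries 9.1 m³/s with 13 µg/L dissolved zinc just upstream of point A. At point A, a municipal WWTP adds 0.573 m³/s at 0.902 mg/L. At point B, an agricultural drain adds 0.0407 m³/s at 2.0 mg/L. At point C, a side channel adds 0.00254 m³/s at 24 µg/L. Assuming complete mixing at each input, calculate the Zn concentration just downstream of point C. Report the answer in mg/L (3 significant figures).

0.0738 mg/L

13 µg/L = 0.013 mg/L.
After input A: C = (9.1·0.013 + 0.573·0.902) / 9.673 = 0.06566 mg/L.
After input B: C = (9.673·0.06566 + 0.0407·2) / 9.714 = 0.07377 mg/L.
24 µg/L = 0.024 mg/L.
After input C: C = (9.714·0.07377 + 0.00254·0.024) / 9.716 = 0.07375 mg/L.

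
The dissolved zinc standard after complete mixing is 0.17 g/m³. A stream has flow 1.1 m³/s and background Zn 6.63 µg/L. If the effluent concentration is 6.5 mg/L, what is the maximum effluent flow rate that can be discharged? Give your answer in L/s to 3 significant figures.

6.63 µg/L = 0.00663 mg/L.
Mass balance at complete mixing: C_std·(Q_w + Q_r) = Q_w·C_e + Q_r·C_b.
Rearranging, Q_w = Q_r·(C_std − C_b)/(C_e − C_std) = 1.1·(0.17 − 0.00663) / (6.5 − 0.17) = 0.02839 m³/s.
= 28.39 L/s.

28.4 L/s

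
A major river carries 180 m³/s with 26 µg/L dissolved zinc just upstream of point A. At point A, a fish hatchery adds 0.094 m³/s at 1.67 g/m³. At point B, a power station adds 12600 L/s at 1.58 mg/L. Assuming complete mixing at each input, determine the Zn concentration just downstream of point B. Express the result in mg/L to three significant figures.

0.128 mg/L

26 µg/L = 0.026 mg/L.
After input A: C = (180·0.026 + 0.094·1.67) / 180.1 = 0.02686 mg/L.
12600 L/s = 12.6 m³/s.
After input B: C = (180.1·0.02686 + 12.6·1.58) / 192.7 = 0.1284 mg/L.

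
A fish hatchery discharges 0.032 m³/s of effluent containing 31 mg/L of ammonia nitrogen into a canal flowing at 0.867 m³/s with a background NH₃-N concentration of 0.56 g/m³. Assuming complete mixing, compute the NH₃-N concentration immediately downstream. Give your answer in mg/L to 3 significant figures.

1.64 mg/L

Flow-weighted mixing gives C = (0.032·31 + 0.867·0.56) / (0.032 + 0.867) = 1.478/0.899 = 1.644 mg/L.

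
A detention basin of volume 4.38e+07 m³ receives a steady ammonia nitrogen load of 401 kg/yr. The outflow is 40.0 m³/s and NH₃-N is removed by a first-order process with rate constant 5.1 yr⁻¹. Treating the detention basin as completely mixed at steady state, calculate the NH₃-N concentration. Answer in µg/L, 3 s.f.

0.270 µg/L

Outflow Q = 40.0 m³/s × 3.156e+07 s/yr = 1.262e+09 m³/yr.
Steady-state CSTR mass balance: W = Q·C + k·V·C, so C = W/(Q + kV).
Q + kV = 1.262e+09 + 5.1·4.38e+07 = 1.486e+09 m³/yr.
C = 401/1.486e+09 = 2.699e-07 kg/m³ = 0.0002699 mg/L = 0.2699 µg/L.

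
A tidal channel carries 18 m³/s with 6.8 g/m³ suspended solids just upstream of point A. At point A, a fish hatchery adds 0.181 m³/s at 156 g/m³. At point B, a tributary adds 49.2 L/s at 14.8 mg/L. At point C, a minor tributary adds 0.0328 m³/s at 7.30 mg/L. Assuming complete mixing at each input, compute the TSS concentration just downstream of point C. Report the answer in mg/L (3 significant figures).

8.30 mg/L

After input A: C = (18·6.8 + 0.181·156) / 18.18 = 8.285 mg/L.
49.2 L/s = 0.0492 m³/s.
After input B: C = (18.18·8.285 + 0.0492·14.8) / 18.23 = 8.303 mg/L.
After input C: C = (18.23·8.303 + 0.0328·7.3) / 18.26 = 8.301 mg/L.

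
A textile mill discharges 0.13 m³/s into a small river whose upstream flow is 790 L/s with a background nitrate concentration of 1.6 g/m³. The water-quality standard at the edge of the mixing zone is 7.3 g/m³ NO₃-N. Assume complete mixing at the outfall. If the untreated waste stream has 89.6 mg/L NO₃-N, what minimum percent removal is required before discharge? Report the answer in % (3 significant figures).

53.2 %

790 L/s = 0.79 m³/s.
Mass balance: 7.3·0.92 = 0.13·Cₑ + 0.79·1.6.
Cₑ = (6.716 − 1.264) / 0.13 = 41.94 mg/L.
Required removal = 1 − 41.94/89.6 = 53.19 %.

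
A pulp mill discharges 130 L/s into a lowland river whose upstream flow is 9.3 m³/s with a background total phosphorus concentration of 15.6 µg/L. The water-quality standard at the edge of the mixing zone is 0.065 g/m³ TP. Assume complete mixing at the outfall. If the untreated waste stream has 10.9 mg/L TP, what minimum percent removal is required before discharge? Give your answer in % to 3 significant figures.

67.0 %

130 L/s = 0.13 m³/s.
15.6 µg/L = 0.0156 mg/L.
Mass balance: 0.065·9.43 = 0.13·Cₑ + 9.3·0.0156.
Cₑ = (0.613 − 0.1451) / 0.13 = 3.599 mg/L.
Required removal = 1 − 3.599/10.9 = 66.98 %.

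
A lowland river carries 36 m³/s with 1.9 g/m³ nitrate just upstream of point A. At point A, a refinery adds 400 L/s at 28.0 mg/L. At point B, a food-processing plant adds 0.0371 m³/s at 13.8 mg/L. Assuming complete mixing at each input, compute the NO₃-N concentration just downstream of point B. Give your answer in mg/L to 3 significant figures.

400 L/s = 0.4 m³/s.
After input A: C = (36·1.9 + 0.4·28) / 36.4 = 2.187 mg/L.
After input B: C = (36.4·2.187 + 0.0371·13.8) / 36.44 = 2.199 mg/L.

2.20 mg/L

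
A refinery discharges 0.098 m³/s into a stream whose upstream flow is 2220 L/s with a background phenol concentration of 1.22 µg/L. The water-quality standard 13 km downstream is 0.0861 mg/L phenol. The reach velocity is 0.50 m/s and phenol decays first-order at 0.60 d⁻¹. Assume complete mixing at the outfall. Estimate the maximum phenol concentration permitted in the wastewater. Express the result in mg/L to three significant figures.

2220 L/s = 2.22 m³/s.
1.22 µg/L = 0.00122 mg/L.
Travel time to the compliance point: t = 1.3e+04/0.50 = 2.6e+04 s = 0.3009 d; decay factor exp(−0.60·0.3009) = 0.8348.
So the concentration just after mixing may be at most 0.0861/0.8348 = 0.1031 mg/L.
Mass balance: 0.1031·2.318 = 0.098·Cₑ + 2.22·0.00122.
Cₑ = (0.2391 − 0.002708) / 0.098 = 2.412 mg/L.

2.41 mg/L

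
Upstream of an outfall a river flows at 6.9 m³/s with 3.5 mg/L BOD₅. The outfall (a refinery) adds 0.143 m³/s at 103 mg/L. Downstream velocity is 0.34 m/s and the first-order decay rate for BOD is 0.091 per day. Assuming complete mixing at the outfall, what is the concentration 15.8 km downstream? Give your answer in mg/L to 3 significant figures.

5.26 mg/L

After complete mixing, C₀ = (0.143·103 + 6.9·3.5) / 7.043 = 5.52 mg/L.
Travel time t = 1.58e+04 m / 0.34 m/s = 4.647e+04 s = 0.5379 d.
C = 5.52·exp(−0.091·0.5379) = 5.52·0.9522 = 5.257 mg/L.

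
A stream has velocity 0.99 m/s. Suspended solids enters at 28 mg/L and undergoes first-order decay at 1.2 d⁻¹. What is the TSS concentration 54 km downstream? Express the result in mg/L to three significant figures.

Travel time t = 54 km / 0.99 m/s = 5.4e+04/0.99 = 5.455e+04 s = 0.6313 d.
First-order decay: C = 28·exp(−1.2·0.6313) = 28·0.4688 = 13.13 mg/L.

13.1 mg/L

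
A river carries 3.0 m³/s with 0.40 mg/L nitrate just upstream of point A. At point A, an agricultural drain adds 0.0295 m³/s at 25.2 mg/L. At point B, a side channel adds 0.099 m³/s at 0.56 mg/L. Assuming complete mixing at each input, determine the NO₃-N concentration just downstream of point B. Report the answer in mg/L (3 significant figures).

0.639 mg/L

After input A: C = (3·0.4 + 0.0295·25.2) / 3.03 = 0.6415 mg/L.
After input B: C = (3.03·0.6415 + 0.099·0.56) / 3.129 = 0.6389 mg/L.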